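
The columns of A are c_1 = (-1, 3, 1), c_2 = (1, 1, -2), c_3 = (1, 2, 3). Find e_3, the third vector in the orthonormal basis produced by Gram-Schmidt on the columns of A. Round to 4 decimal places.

c_1 = (-1, 3, 1); ‖c_1‖ = 3.3166, so e_1 = (-0.3015, 0.9045, 0.3015).
e_1·c_2 = (-0.3015)·1 + 0.9045·1 + 0.3015·(-2) = 0.0000.
u_2 = c_2 + 0.0000·e_1 = (1.0000, 1.0000, -2.0000).
‖u_2‖ = 2.4495, so e_2 = (0.4082, 0.4082, -0.8165).
e_1·c_3 = (-0.3015)·1 + 0.9045·2 + 0.3015·3 = 2.4121; e_2·c_3 = 0.4082·1 + 0.4082·2 + (-0.8165)·3 = -1.2247.
u_3 = c_3 − 2.4121·e_1 + 1.2247·e_2 = (2.2273, 0.3182, 1.2727).
‖u_3‖ = 2.5849, so e_3 = (0.8616, 0.1231, 0.4924).

e_3 = (0.8616, 0.1231, 0.4924)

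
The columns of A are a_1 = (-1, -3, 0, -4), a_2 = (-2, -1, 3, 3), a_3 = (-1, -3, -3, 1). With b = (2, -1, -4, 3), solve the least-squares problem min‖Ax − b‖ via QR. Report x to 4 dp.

a_1 = (-1, -3, 0, -4); ‖a_1‖ = 5.0990, so q_1 = (-0.1961, -0.5883, 0.0000, -0.7845).
q_1·a_2 = (-0.1961)·(-2) + (-0.5883)·(-1) + 0.0000·3 + (-0.7845)·3 = -1.3728.
u_2 = a_2 + 1.3728·q_1 = (-2.2692, -1.8077, 3.0000, 1.9231).
‖u_2‖ = 4.5951, so q_2 = (-0.4938, -0.3934, 0.6529, 0.4185).
q_1·a_3 = (-0.1961)·(-1) + (-0.5883)·(-3) + 0.0000·(-3) + (-0.7845)·1 = 1.1767; q_2·a_3 = (-0.4938)·(-1) + (-0.3934)·(-3) + 0.6529·(-3) + 0.4185·1 = 0.1339.
u_3 = a_3 − 1.1767·q_1 − 0.1339·q_2 = (-0.7031, -2.2550, -3.0874, 1.8670).
‖u_3‖ = 4.3125, so q_3 = (-0.1630, -0.5229, -0.7159, 0.4329).
Qᵀb = (-2.1573, -1.9502, 4.3594).
Back-substitute: x_3 = 4.3594/4.3125 = 1.0109.
x_2 = (-1.9502 − 0.1339·1.0109)/4.5951 = -0.4539.
x_1 = (-2.1573 + 1.3728·(-0.4539) − 1.1767·1.0109)/5.0990 = -0.7786.

x = (-0.7786, -0.4539, 1.0109)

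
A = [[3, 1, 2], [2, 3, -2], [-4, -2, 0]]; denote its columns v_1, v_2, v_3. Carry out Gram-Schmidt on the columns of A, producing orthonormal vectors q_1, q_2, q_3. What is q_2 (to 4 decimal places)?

v_1 = (3, 2, -4); ‖v_1‖ = 5.3852, so q_1 = (0.5571, 0.3714, -0.7428).
q_1·v_2 = 0.5571·1 + 0.3714·3 + (-0.7428)·(-2) = 3.1568.
u_2 = v_2 − 3.1568·q_1 = (-0.7586, 1.8276, 0.3448).
‖u_2‖ = 2.0086, so q_2 = (-0.3777, 0.9099, 0.1717).

q_2 = (-0.3777, 0.9099, 0.1717)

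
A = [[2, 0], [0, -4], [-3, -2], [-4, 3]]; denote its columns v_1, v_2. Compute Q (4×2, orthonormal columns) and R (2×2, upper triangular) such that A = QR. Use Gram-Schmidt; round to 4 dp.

v_1 = (2, 0, -3, -4); ‖v_1‖ = 5.3852, so q_1 = (0.3714, 0.0000, -0.5571, -0.7428).
q_1·v_2 = 0.3714·0 + 0.0000·(-4) + (-0.5571)·(-2) + (-0.7428)·3 = -1.1142.
u_2 = v_2 + 1.1142·q_1 = (0.4138, -4.0000, -2.6207, 2.1724).
‖u_2‖ = 5.2686, so q_2 = (0.0785, -0.7592, -0.4974, 0.4123).

Q = [[0.3714, 0.0785], [0.0000, -0.7592], [-0.5571, -0.4974], [-0.7428, 0.4123]], R = [[5.3852, -1.1142], [0.0000, 5.2686]]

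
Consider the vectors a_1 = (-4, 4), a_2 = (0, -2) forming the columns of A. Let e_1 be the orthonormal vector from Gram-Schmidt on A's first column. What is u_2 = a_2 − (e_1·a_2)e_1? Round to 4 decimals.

u_2 = (-1.0000, -1.0000)

a_1 = (-4, 4); ‖a_1‖ = 5.6569, so e_1 = (-0.7071, 0.7071).
e_1·a_2 = (-0.7071)·0 + 0.7071·(-2) = -1.4142.
u_2 = a_2 + 1.4142·e_1 = (-1.0000, -1.0000).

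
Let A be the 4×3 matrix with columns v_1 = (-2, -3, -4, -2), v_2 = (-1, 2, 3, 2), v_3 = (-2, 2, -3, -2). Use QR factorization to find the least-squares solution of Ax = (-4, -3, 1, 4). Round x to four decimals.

x = (1.9484, 2.2899, -0.9642)

v_1 = (-2, -3, -4, -2); ‖v_1‖ = 5.7446, so q_1 = (-0.3482, -0.5222, -0.6963, -0.3482).
q_1·v_2 = (-0.3482)·(-1) + (-0.5222)·2 + (-0.6963)·3 + (-0.3482)·2 = -3.4816.
u_2 = v_2 + 3.4816·q_1 = (-2.2121, 0.1818, 0.5758, 0.7879).
‖u_2‖ = 2.4246, so q_2 = (-0.9124, 0.0750, 0.2375, 0.3249).
q_1·v_3 = (-0.3482)·(-2) + (-0.5222)·2 + (-0.6963)·(-3) + (-0.3482)·(-2) = 2.4371; q_2·v_3 = (-0.9124)·(-2) + 0.0750·2 + 0.2375·(-3) + 0.3249·(-2) = 0.6124.
u_3 = v_3 − 2.4371·q_1 − 0.6124·q_2 = (-0.5928, 3.2268, -1.4485, -1.3505).
‖u_3‖ = 3.8322, so q_3 = (-0.1547, 0.8420, -0.3780, -0.3524).
Qᵀb = (0.8704, 4.9617, -3.6950).
Back-substitute: x_3 = -3.6950/3.8322 = -0.9642.
x_2 = (4.9617 − 0.6124·(-0.9642))/2.4246 = 2.2899.
x_1 = (0.8704 + 3.4816·2.2899 − 2.4371·(-0.9642))/5.7446 = 1.9484.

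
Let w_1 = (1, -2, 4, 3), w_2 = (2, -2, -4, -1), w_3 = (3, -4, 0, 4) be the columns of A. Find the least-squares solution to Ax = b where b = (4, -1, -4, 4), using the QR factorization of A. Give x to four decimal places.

e_1 = w_1/‖w_1‖ = (1, -2, 4, 3)/5.4772 = (0.1826, -0.3651, 0.7303, 0.5477).
r_{12} = e_1·w_2 = -2.3735.
u_2 = w_2 + 2.3735·e_1 = (2.4333, -2.8667, -2.2667, 0.3000).
‖u_2‖ = 4.4008, so e_2 = (0.5529, -0.6514, -0.5151, 0.0682).
r_{13} = e_1·w_3 = 4.1992; r_{23} = e_2·w_3 = 4.5371.
u_3 = w_3 − 4.1992·e_1 − 4.5371·e_2 = (-0.2754, 0.4888, -0.7298, 1.3907).
‖u_3‖ = 1.6678, so e_3 = (-0.1651, 0.2931, -0.4376, 0.8339).
Qᵀb = (0.3651, 5.1961, 4.1322).
Back-substitute: x_3 = 4.1322/1.6678 = 2.4777.
x_2 = (5.1961 − 4.5371·2.4777)/4.4008 = -1.3738.
x_1 = (0.3651 + 2.3735·(-1.3738) − 4.1992·2.4777)/5.4772 = -2.4282.

x = (-2.4282, -1.3738, 2.4777)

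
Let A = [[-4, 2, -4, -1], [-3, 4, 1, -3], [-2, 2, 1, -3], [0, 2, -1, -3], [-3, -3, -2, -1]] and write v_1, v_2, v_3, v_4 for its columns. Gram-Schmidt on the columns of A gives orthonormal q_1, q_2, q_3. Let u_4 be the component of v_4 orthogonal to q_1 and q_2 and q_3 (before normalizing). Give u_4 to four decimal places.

v_1 = (-4, -3, -2, 0, -3); ‖v_1‖ = 6.1644, so q_1 = (-0.6489, -0.4867, -0.3244, 0.0000, -0.4867).
q_1·v_2 = (-0.6489)·2 + (-0.4867)·4 + (-0.3244)·2 + 0.0000·2 + (-0.4867)·(-3) = -2.4333.
u_2 = v_2 + 2.4333·q_1 = (0.4211, 2.8158, 1.2105, 2.0000, -4.1842).
‖u_2‖ = 5.5748, so q_2 = (0.0755, 0.5051, 0.2171, 0.3588, -0.7506).
q_1·v_3 = (-0.6489)·(-4) + (-0.4867)·1 + (-0.3244)·1 + 0.0000·(-1) + (-0.4867)·(-2) = 2.7578; q_2·v_3 = 0.0755·(-4) + 0.5051·1 + 0.2171·1 + 0.3588·(-1) + (-0.7506)·(-2) = 1.5625.
u_3 = v_3 − 2.7578·q_1 − 1.5625·q_2 = (-2.3285, 1.5529, 1.5555, -1.5605, 0.5148).
‖u_3‖ = 3.5991, so q_3 = (-0.6470, 0.4315, 0.4322, -0.4336, 0.1430).
q_1·v_4 = (-0.6489)·(-1) + (-0.4867)·(-3) + (-0.3244)·(-3) + 0.0000·(-3) + (-0.4867)·(-1) = 3.5689; q_2·v_4 = 0.0755·(-1) + 0.5051·(-3) + 0.2171·(-3) + 0.3588·(-3) + (-0.7506)·(-1) = -2.5679; q_3·v_4 = (-0.6470)·(-1) + 0.4315·(-3) + 0.4322·(-3) + (-0.4336)·(-3) + 0.1430·(-1) = -0.7863.
u_4 = v_4 − 3.5689·q_1 + 2.5679·q_2 + 0.7863·q_3 = (1.0010, 0.3731, -0.9447, -2.4197, -1.0780).

u_4 = (1.0010, 0.3731, -0.9447, -2.4197, -1.0780)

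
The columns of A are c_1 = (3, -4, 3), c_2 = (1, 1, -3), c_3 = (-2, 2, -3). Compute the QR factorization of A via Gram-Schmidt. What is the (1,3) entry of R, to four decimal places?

e_1 = c_1/‖c_1‖ = (3, -4, 3)/5.8310 = (0.5145, -0.6860, 0.5145).
r_{13} = e_1·c_3 = -3.9445.

r_{13} = -3.9445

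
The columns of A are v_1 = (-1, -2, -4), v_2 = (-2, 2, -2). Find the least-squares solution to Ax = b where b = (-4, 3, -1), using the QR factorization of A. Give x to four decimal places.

v_1 = (-1, -2, -4); ‖v_1‖ = 4.5826, so e_1 = (-0.2182, -0.4364, -0.8729).
e_1·v_2 = (-0.2182)·(-2) + (-0.4364)·2 + (-0.8729)·(-2) = 1.3093.
u_2 = v_2 − 1.3093·e_1 = (-1.7143, 2.5714, -0.8571).
‖u_2‖ = 3.2071, so e_2 = (-0.5345, 0.8018, -0.2673).
Qᵀb = (0.4364, 4.8107).
Back-substitute: x_2 = 4.8107/3.2071 = 1.5000.
x_1 = (0.4364 − 1.3093·1.5000)/4.5826 = -0.3333.

x = (-0.3333, 1.5000)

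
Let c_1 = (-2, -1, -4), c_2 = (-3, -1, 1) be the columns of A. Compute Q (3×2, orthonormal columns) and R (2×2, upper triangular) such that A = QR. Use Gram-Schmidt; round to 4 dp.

c_1 = (-2, -1, -4); ‖c_1‖ = 4.5826, so q_1 = (-0.4364, -0.2182, -0.8729).
q_1·c_2 = (-0.4364)·(-3) + (-0.2182)·(-1) + (-0.8729)·1 = 0.6547.
u_2 = c_2 − 0.6547·q_1 = (-2.7143, -0.8571, 1.5714).
‖u_2‖ = 3.2514, so q_2 = (-0.8348, -0.2636, 0.4833).

Q = [[-0.4364, -0.8348], [-0.2182, -0.2636], [-0.8729, 0.4833]], R = [[4.5826, 0.6547], [0.0000, 3.2514]]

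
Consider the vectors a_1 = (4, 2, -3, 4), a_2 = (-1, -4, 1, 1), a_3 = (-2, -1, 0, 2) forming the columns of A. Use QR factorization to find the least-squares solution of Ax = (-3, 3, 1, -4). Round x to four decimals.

x = (-0.8548, -1.2986, 0.4088)

a_1 = (4, 2, -3, 4); ‖a_1‖ = 6.7082, so e_1 = (0.5963, 0.2981, -0.4472, 0.5963).
e_1·a_2 = 0.5963·(-1) + 0.2981·(-4) + (-0.4472)·1 + 0.5963·1 = -1.6398.
u_2 = a_2 + 1.6398·e_1 = (-0.0222, -3.5111, 0.2667, 1.9778).
‖u_2‖ = 4.0387, so e_2 = (-0.0055, -0.8694, 0.0660, 0.4897).
e_1·a_3 = 0.5963·(-2) + 0.2981·(-1) + (-0.4472)·0 + 0.5963·2 = -0.2981; e_2·a_3 = (-0.0055)·(-2) + (-0.8694)·(-1) + 0.0660·0 + 0.4897·2 = 1.8598.
u_3 = a_3 + 0.2981·e_1 − 1.8598·e_2 = (-1.8120, 0.7057, -0.2561, 1.2670).
‖u_3‖ = 2.3350, so e_3 = (-0.7760, 0.3022, -0.1097, 0.5426).
Qᵀb = (-3.7268, -4.4844, 0.9545).
Back-substitute: x_3 = 0.9545/2.3350 = 0.4088.
x_2 = (-4.4844 − 1.8598·0.4088)/4.0387 = -1.2986.
x_1 = (-3.7268 + 1.6398·(-1.2986) + 0.2981·0.4088)/6.7082 = -0.8548.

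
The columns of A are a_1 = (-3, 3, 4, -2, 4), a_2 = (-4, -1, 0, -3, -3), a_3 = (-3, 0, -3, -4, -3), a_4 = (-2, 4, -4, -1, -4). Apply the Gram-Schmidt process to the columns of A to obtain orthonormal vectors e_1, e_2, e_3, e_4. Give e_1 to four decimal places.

a_1 = (-3, 3, 4, -2, 4); ‖a_1‖ = 7.3485, so e_1 = (-0.4082, 0.4082, 0.5443, -0.2722, 0.5443).

e_1 = (-0.4082, 0.4082, 0.5443, -0.2722, 0.5443)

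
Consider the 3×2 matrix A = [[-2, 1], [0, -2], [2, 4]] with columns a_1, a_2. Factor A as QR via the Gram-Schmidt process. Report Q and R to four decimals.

Q = [[-0.7071, 0.6155], [0.0000, -0.4924], [0.7071, 0.6155]], R = [[2.8284, 2.1213], [0.0000, 4.0620]]

e_1 = a_1/‖a_1‖ = (-2, 0, 2)/2.8284 = (-0.7071, 0.0000, 0.7071).
r_{12} = e_1·a_2 = 2.1213.
u_2 = a_2 − 2.1213·e_1 = (2.5000, -2.0000, 2.5000).
‖u_2‖ = 4.0620, so e_2 = (0.6155, -0.4924, 0.6155).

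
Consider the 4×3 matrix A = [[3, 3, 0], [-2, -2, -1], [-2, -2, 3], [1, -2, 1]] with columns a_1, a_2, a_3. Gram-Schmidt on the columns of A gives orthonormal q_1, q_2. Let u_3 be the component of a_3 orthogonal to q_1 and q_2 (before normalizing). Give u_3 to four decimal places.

a_1 = (3, -2, -2, 1); ‖a_1‖ = 4.2426, so q_1 = (0.7071, -0.4714, -0.4714, 0.2357).
q_1·a_2 = 0.7071·3 + (-0.4714)·(-2) + (-0.4714)·(-2) + 0.2357·(-2) = 3.5355.
u_2 = a_2 − 3.5355·q_1 = (0.5000, -0.3333, -0.3333, -2.8333).
‖u_2‖ = 2.9155, so q_2 = (0.1715, -0.1143, -0.1143, -0.9718).
q_1·a_3 = 0.7071·0 + (-0.4714)·(-1) + (-0.4714)·3 + 0.2357·1 = -0.7071; q_2·a_3 = 0.1715·0 + (-0.1143)·(-1) + (-0.1143)·3 + (-0.9718)·1 = -1.2005.
u_3 = a_3 + 0.7071·q_1 + 1.2005·q_2 = (0.7059, -1.4706, 2.5294, 0.0000).

u_3 = (0.7059, -1.4706, 2.5294, 0.0000)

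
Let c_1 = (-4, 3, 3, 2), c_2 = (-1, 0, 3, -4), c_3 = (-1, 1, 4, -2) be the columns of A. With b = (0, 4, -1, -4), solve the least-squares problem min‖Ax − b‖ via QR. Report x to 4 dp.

c_1 = (-4, 3, 3, 2); ‖c_1‖ = 6.1644, so e_1 = (-0.6489, 0.4867, 0.4867, 0.3244).
e_1·c_2 = (-0.6489)·(-1) + 0.4867·0 + 0.4867·3 + 0.3244·(-4) = 0.8111.
u_2 = c_2 − 0.8111·e_1 = (-0.4737, -0.3947, 2.6053, -4.2632).
‖u_2‖ = 5.0341, so e_2 = (-0.0941, -0.0784, 0.5175, -0.8469).
e_1·c_3 = (-0.6489)·(-1) + 0.4867·1 + 0.4867·4 + 0.3244·(-2) = 2.4333; e_2·c_3 = (-0.0941)·(-1) + (-0.0784)·1 + 0.5175·4 + (-0.8469)·(-2) = 3.7795.
u_3 = c_3 − 2.4333·e_1 − 3.7795·e_2 = (0.9346, 0.1121, 0.8598, 0.4112).
‖u_3‖ = 1.3395, so e_3 = (0.6977, 0.0837, 0.6419, 0.3070).
Qᵀb = (0.1622, 2.5563, -1.5349).
Back-substitute: x_3 = -1.5349/1.3395 = -1.1458.
x_2 = (2.5563 − 3.7795·(-1.1458))/5.0341 = 1.3681.
x_1 = (0.1622 − 0.8111·1.3681 − 2.4333·(-1.1458))/6.1644 = 0.2986.

x = (0.2986, 1.3681, -1.1458)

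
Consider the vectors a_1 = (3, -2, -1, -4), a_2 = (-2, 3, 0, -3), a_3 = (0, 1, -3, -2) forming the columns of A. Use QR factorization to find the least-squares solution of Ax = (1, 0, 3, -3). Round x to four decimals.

x = (0.7727, 0.8264, -1.2422)

e_1 = a_1/‖a_1‖ = (3, -2, -1, -4)/5.4772 = (0.5477, -0.3651, -0.1826, -0.7303).
r_{12} = e_1·a_2 = 0.0000.
u_2 = a_2 + 0.0000·e_1 = (-2.0000, 3.0000, 0.0000, -3.0000).
‖u_2‖ = 4.6904, so e_2 = (-0.4264, 0.6396, 0.0000, -0.6396).
r_{13} = e_1·a_3 = 1.6432; r_{23} = e_2·a_3 = 1.9188.
u_3 = a_3 − 1.6432·e_1 − 1.9188·e_2 = (-0.0818, 0.3727, -2.7000, 0.4273).
‖u_3‖ = 2.7601, so e_3 = (-0.0296, 0.1350, -0.9782, 0.1548).
Qᵀb = (2.1909, 1.4924, -3.4287).
Back-substitute: x_3 = -3.4287/2.7601 = -1.2422.
x_2 = (1.4924 − 1.9188·(-1.2422))/4.6904 = 0.8264.
x_1 = (2.1909 + 0.0000·0.8264 − 1.6432·(-1.2422))/5.4772 = 0.7727.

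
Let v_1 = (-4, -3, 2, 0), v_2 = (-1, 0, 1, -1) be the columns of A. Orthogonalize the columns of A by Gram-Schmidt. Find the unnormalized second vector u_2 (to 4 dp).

u_2 = (-0.1724, 0.6207, 0.5862, -1.0000)

v_1 = (-4, -3, 2, 0); ‖v_1‖ = 5.3852, so e_1 = (-0.7428, -0.5571, 0.3714, 0.0000).
e_1·v_2 = (-0.7428)·(-1) + (-0.5571)·0 + 0.3714·1 + 0.0000·(-1) = 1.1142.
u_2 = v_2 − 1.1142·e_1 = (-0.1724, 0.6207, 0.5862, -1.0000).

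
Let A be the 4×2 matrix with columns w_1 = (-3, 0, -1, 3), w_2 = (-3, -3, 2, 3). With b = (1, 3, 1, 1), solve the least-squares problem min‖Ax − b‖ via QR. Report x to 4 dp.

x = (0.2432, -0.3514)

w_1 = (-3, 0, -1, 3); ‖w_1‖ = 4.3589, so e_1 = (-0.6882, 0.0000, -0.2294, 0.6882).
e_1·w_2 = (-0.6882)·(-3) + 0.0000·(-3) + (-0.2294)·2 + 0.6882·3 = 3.6707.
u_2 = w_2 − 3.6707·e_1 = (-0.4737, -3.0000, 2.8421, 0.4737).
‖u_2‖ = 4.1864, so e_2 = (-0.1131, -0.7166, 0.6789, 0.1131).
Qᵀb = (-0.2294, -1.4709).
Back-substitute: x_2 = -1.4709/4.1864 = -0.3514.
x_1 = (-0.2294 − 3.6707·(-0.3514))/4.3589 = 0.2432.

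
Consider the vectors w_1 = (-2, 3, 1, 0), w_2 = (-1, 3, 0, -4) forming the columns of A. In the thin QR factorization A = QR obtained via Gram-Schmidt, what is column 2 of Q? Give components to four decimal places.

q_2 = (0.1372, 0.1543, -0.1886, -0.9601)

w_1 = (-2, 3, 1, 0); ‖w_1‖ = 3.7417, so q_1 = (-0.5345, 0.8018, 0.2673, 0.0000).
q_1·w_2 = (-0.5345)·(-1) + 0.8018·3 + 0.2673·0 + 0.0000·(-4) = 2.9399.
u_2 = w_2 − 2.9399·q_1 = (0.5714, 0.6429, -0.7857, -4.0000).
‖u_2‖ = 4.1662, so q_2 = (0.1372, 0.1543, -0.1886, -0.9601).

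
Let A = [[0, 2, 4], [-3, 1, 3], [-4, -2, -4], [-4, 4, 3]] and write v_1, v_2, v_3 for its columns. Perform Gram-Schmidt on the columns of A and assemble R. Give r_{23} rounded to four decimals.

v_1 = (0, -3, -4, -4); ‖v_1‖ = 6.4031, so e_1 = (0.0000, -0.4685, -0.6247, -0.6247).
e_1·v_2 = 0.0000·2 + (-0.4685)·1 + (-0.6247)·(-2) + (-0.6247)·4 = -1.7179.
u_2 = v_2 + 1.7179·e_1 = (2.0000, 0.1951, -3.0732, 2.9268).
‖u_2‖ = 4.6956, so e_2 = (0.4259, 0.0416, -0.6545, 0.6233).
r_{23} = e_2·v_3 = 6.3162.

r_{23} = 6.3162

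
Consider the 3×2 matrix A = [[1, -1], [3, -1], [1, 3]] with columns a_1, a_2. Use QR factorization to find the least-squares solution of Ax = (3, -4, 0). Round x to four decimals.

e_1 = a_1/‖a_1‖ = (1, 3, 1)/3.3166 = (0.3015, 0.9045, 0.3015).
r_{12} = e_1·a_2 = -0.3015.
u_2 = a_2 + 0.3015·e_1 = (-0.9091, -0.7273, 3.0909).
‖u_2‖ = 3.3029, so e_2 = (-0.2752, -0.2202, 0.9358).
Qᵀb = (-2.7136, 0.0550).
Back-substitute: x_2 = 0.0550/3.3029 = 0.0167.
x_1 = (-2.7136 + 0.3015·0.0167)/3.3166 = -0.8167.

x = (-0.8167, 0.0167)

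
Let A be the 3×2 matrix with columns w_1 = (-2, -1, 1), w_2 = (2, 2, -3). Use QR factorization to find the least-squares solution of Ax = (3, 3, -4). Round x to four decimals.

e_1 = w_1/‖w_1‖ = (-2, -1, 1)/2.4495 = (-0.8165, -0.4082, 0.4082).
r_{12} = e_1·w_2 = -3.6742.
u_2 = w_2 + 3.6742·e_1 = (-1.0000, 0.5000, -1.5000).
‖u_2‖ = 1.8708, so e_2 = (-0.5345, 0.2673, -0.8018).
Qᵀb = (-5.3072, 2.4054).
Back-substitute: x_2 = 2.4054/1.8708 = 1.2857.
x_1 = (-5.3072 + 3.6742·1.2857)/2.4495 = -0.2381.

x = (-0.2381, 1.2857)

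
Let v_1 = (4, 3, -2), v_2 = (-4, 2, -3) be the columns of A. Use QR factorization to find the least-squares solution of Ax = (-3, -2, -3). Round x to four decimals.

x = (-0.3394, 0.5394)

e_1 = v_1/‖v_1‖ = (4, 3, -2)/5.3852 = (0.7428, 0.5571, -0.3714).
r_{12} = e_1·v_2 = -0.7428.
u_2 = v_2 + 0.7428·e_1 = (-3.4483, 2.4138, -3.2759).
‖u_2‖ = 5.3337, so e_2 = (-0.6465, 0.4526, -0.6142).
Qᵀb = (-2.2283, 2.8770).
Back-substitute: x_2 = 2.8770/5.3337 = 0.5394.
x_1 = (-2.2283 + 0.7428·0.5394)/5.3852 = -0.3394.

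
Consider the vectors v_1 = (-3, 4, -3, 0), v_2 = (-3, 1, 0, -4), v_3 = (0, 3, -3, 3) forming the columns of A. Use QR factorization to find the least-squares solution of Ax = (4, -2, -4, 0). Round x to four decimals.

v_1 = (-3, 4, -3, 0); ‖v_1‖ = 5.8310, so q_1 = (-0.5145, 0.6860, -0.5145, 0.0000).
q_1·v_2 = (-0.5145)·(-3) + 0.6860·1 + (-0.5145)·0 + 0.0000·(-4) = 2.2295.
u_2 = v_2 − 2.2295·q_1 = (-1.8529, -0.5294, 1.1471, -4.0000).
‖u_2‖ = 4.5858, so q_2 = (-0.4041, -0.1154, 0.2501, -0.8723).
q_1·v_3 = (-0.5145)·0 + 0.6860·3 + (-0.5145)·(-3) + 0.0000·3 = 3.6015; q_2·v_3 = (-0.4041)·0 + (-0.1154)·3 + 0.2501·(-3) + (-0.8723)·3 = -3.7135.
u_3 = v_3 − 3.6015·q_1 + 3.7135·q_2 = (0.3524, 0.1007, -0.2182, -0.2392).
‖u_3‖ = 0.4890, so q_3 = (0.7207, 0.2059, -0.4461, -0.4890).
Qᵀb = (-1.3720, -2.3859, 4.2555).
Back-substitute: x_3 = 4.2555/0.4890 = 8.7018.
x_2 = (-2.3859 + 3.7135·8.7018)/4.5858 = 6.5263.
x_1 = (-1.3720 − 2.2295·6.5263 − 3.6015·8.7018)/5.8310 = -8.1053.

x = (-8.1053, 6.5263, 8.7018)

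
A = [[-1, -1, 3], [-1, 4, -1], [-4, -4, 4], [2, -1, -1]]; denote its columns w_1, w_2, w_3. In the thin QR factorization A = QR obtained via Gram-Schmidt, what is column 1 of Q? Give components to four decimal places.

e_1 = (-0.2132, -0.2132, -0.8528, 0.4264)

w_1 = (-1, -1, -4, 2); ‖w_1‖ = 4.6904, so e_1 = (-0.2132, -0.2132, -0.8528, 0.4264).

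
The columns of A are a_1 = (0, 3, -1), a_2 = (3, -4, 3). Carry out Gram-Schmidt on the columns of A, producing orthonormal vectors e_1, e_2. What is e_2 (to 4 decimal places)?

e_2 = (0.8847, 0.1474, 0.4423)

e_1 = a_1/‖a_1‖ = (0, 3, -1)/3.1623 = (0.0000, 0.9487, -0.3162).
r_{12} = e_1·a_2 = -4.7434.
u_2 = a_2 + 4.7434·e_1 = (3.0000, 0.5000, 1.5000).
‖u_2‖ = 3.3912, so e_2 = (0.8847, 0.1474, 0.4423).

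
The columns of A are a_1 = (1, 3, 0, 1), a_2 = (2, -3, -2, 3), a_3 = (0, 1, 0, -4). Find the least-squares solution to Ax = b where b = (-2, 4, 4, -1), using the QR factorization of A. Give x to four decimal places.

q_1 = a_1/‖a_1‖ = (1, 3, 0, 1)/3.3166 = (0.3015, 0.9045, 0.0000, 0.3015).
r_{12} = q_1·a_2 = -1.2060.
u_2 = a_2 + 1.2060·q_1 = (2.3636, -1.9091, -2.0000, 3.3636).
‖u_2‖ = 4.9543, so q_2 = (0.4771, -0.3853, -0.4037, 0.6789).
r_{13} = q_1·a_3 = -0.3015; r_{23} = q_2·a_3 = -3.1010.
u_3 = a_3 + 0.3015·q_1 + 3.1010·q_2 = (1.5704, 0.0778, -1.2519, -1.8037).
‖u_3‖ = 2.7005, so q_3 = (0.5815, 0.0288, -0.4636, -0.6679).
Qᵀb = (2.7136, -4.7892, -2.2342).
Back-substitute: x_3 = -2.2342/2.7005 = -0.8273.
x_2 = (-4.7892 + 3.1010·(-0.8273))/4.9543 = -1.4845.
x_1 = (2.7136 + 1.2060·(-1.4845) + 0.3015·(-0.8273))/3.3166 = 0.2031.

x = (0.2031, -1.4845, -0.8273)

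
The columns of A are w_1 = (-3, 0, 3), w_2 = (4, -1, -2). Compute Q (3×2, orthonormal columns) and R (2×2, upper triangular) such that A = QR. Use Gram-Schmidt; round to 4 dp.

Q = [[-0.7071, 0.5774], [0.0000, -0.5774], [0.7071, 0.5774]], R = [[4.2426, -4.2426], [0.0000, 1.7321]]

w_1 = (-3, 0, 3); ‖w_1‖ = 4.2426, so q_1 = (-0.7071, 0.0000, 0.7071).
q_1·w_2 = (-0.7071)·4 + 0.0000·(-1) + 0.7071·(-2) = -4.2426.
u_2 = w_2 + 4.2426·q_1 = (1.0000, -1.0000, 1.0000).
‖u_2‖ = 1.7321, so q_2 = (0.5774, -0.5774, 0.5774).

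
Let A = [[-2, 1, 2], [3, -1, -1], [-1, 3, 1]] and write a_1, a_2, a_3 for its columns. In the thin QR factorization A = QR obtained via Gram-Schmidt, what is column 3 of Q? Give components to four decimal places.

a_1 = (-2, 3, -1); ‖a_1‖ = 3.7417, so e_1 = (-0.5345, 0.8018, -0.2673).
e_1·a_2 = (-0.5345)·1 + 0.8018·(-1) + (-0.2673)·3 = -2.1381.
u_2 = a_2 + 2.1381·e_1 = (-0.1429, 0.7143, 2.4286).
‖u_2‖ = 2.5355, so e_2 = (-0.0563, 0.2817, 0.9578).
e_1·a_3 = (-0.5345)·2 + 0.8018·(-1) + (-0.2673)·1 = -2.1381; e_2·a_3 = (-0.0563)·2 + 0.2817·(-1) + 0.9578·1 = 0.5634.
u_3 = a_3 + 2.1381·e_1 − 0.5634·e_2 = (0.8889, 0.5556, -0.1111).
‖u_3‖ = 1.0541, so e_3 = (0.8433, 0.5270, -0.1054).

e_3 = (0.8433, 0.5270, -0.1054)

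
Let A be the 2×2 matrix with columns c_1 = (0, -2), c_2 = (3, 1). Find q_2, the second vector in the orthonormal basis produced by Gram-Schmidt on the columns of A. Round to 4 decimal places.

c_1 = (0, -2); ‖c_1‖ = 2.0000, so q_1 = (0.0000, -1.0000).
q_1·c_2 = 0.0000·3 + (-1.0000)·1 = -1.0000.
u_2 = c_2 + 1.0000·q_1 = (3.0000, 0.0000).
‖u_2‖ = 3.0000, so q_2 = (1.0000, 0.0000).

q_2 = (1.0000, 0.0000)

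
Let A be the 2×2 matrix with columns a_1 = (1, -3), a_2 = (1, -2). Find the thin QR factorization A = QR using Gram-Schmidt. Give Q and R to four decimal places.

e_1 = a_1/‖a_1‖ = (1, -3)/3.1623 = (0.3162, -0.9487).
r_{12} = e_1·a_2 = 2.2136.
u_2 = a_2 − 2.2136·e_1 = (0.3000, 0.1000).
‖u_2‖ = 0.3162, so e_2 = (0.9487, 0.3162).

Q = [[0.3162, 0.9487], [-0.9487, 0.3162]], R = [[3.1623, 2.2136], [0.0000, 0.3162]]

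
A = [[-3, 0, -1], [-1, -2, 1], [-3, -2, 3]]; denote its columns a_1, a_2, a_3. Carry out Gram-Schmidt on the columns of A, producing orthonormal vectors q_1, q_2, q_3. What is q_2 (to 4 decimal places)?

q_2 = (0.5869, -0.7337, -0.3424)

q_1 = a_1/‖a_1‖ = (-3, -1, -3)/4.3589 = (-0.6882, -0.2294, -0.6882).
r_{12} = q_1·a_2 = 1.8353.
u_2 = a_2 − 1.8353·q_1 = (1.2632, -1.5789, -0.7368).
‖u_2‖ = 2.1521, so q_2 = (0.5869, -0.7337, -0.3424).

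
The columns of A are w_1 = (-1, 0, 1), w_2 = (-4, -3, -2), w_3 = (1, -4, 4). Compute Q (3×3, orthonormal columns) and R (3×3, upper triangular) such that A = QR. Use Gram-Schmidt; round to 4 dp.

Q = [[-0.7071, -0.5774, 0.4082], [0.0000, -0.5774, -0.8165], [0.7071, -0.5774, 0.4082]], R = [[1.4142, 1.4142, 2.1213], [0.0000, 5.1962, -0.5774], [0.0000, 0.0000, 5.3072]]

e_1 = w_1/‖w_1‖ = (-1, 0, 1)/1.4142 = (-0.7071, 0.0000, 0.7071).
r_{12} = e_1·w_2 = 1.4142.
u_2 = w_2 − 1.4142·e_1 = (-3.0000, -3.0000, -3.0000).
‖u_2‖ = 5.1962, so e_2 = (-0.5774, -0.5774, -0.5774).
r_{13} = e_1·w_3 = 2.1213; r_{23} = e_2·w_3 = -0.5774.
u_3 = w_3 − 2.1213·e_1 + 0.5774·e_2 = (2.1667, -4.3333, 2.1667).
‖u_3‖ = 5.3072, so e_3 = (0.4082, -0.8165, 0.4082).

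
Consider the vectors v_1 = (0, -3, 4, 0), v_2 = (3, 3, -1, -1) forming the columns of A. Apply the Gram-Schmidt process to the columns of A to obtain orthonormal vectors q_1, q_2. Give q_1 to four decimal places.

q_1 = (0.0000, -0.6000, 0.8000, 0.0000)

q_1 = v_1/‖v_1‖ = (0, -3, 4, 0)/5.0000 = (0.0000, -0.6000, 0.8000, 0.0000).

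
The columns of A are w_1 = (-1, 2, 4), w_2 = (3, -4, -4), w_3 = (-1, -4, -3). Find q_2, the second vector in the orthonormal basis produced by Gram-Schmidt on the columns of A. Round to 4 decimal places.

q_1 = w_1/‖w_1‖ = (-1, 2, 4)/4.5826 = (-0.2182, 0.4364, 0.8729).
r_{12} = q_1·w_2 = -5.8919.
u_2 = w_2 + 5.8919·q_1 = (1.7143, -1.4286, 1.1429).
‖u_2‖ = 2.5071, so q_2 = (0.6838, -0.5698, 0.4558).

q_2 = (0.6838, -0.5698, 0.4558)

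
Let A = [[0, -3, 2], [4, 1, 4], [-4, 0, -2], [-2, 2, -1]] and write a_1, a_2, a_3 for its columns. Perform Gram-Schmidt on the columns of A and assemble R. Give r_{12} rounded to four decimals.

r_{12} = 0.0000

a_1 = (0, 4, -4, -2); ‖a_1‖ = 6.0000, so q_1 = (0.0000, 0.6667, -0.6667, -0.3333).
r_{12} = q_1·a_2 = 0.0000.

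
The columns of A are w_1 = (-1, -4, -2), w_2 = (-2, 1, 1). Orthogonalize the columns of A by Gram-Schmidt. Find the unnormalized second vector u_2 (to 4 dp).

w_1 = (-1, -4, -2); ‖w_1‖ = 4.5826, so e_1 = (-0.2182, -0.8729, -0.4364).
e_1·w_2 = (-0.2182)·(-2) + (-0.8729)·1 + (-0.4364)·1 = -0.8729.
u_2 = w_2 + 0.8729·e_1 = (-2.1905, 0.2381, 0.6190).

u_2 = (-2.1905, 0.2381, 0.6190)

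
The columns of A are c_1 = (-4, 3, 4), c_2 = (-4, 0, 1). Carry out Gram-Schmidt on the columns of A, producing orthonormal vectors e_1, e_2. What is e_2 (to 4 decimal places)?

e_2 = (-0.7612, -0.5437, -0.3534)

c_1 = (-4, 3, 4); ‖c_1‖ = 6.4031, so e_1 = (-0.6247, 0.4685, 0.6247).
e_1·c_2 = (-0.6247)·(-4) + 0.4685·0 + 0.6247·1 = 3.1235.
u_2 = c_2 − 3.1235·e_1 = (-2.0488, -1.4634, -0.9512).
‖u_2‖ = 2.6914, so e_2 = (-0.7612, -0.5437, -0.3534).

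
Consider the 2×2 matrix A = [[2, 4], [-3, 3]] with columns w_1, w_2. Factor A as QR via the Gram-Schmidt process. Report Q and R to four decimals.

Q = [[0.5547, 0.8321], [-0.8321, 0.5547]], R = [[3.6056, -0.2774], [0.0000, 4.9923]]

e_1 = w_1/‖w_1‖ = (2, -3)/3.6056 = (0.5547, -0.8321).
r_{12} = e_1·w_2 = -0.2774.
u_2 = w_2 + 0.2774·e_1 = (4.1538, 2.7692).
‖u_2‖ = 4.9923, so e_2 = (0.8321, 0.5547).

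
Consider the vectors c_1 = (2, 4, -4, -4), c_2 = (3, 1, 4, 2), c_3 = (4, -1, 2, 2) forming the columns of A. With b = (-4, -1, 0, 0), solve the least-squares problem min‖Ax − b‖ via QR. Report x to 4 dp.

q_1 = c_1/‖c_1‖ = (2, 4, -4, -4)/7.2111 = (0.2774, 0.5547, -0.5547, -0.5547).
r_{12} = q_1·c_2 = -1.9415.
u_2 = c_2 + 1.9415·q_1 = (3.5385, 2.0769, 2.9231, 0.9231).
‖u_2‖ = 5.1216, so q_2 = (0.6909, 0.4055, 0.5707, 0.1802).
r_{13} = q_1·c_3 = -1.6641; r_{23} = q_2·c_3 = 3.8600.
u_3 = c_3 + 1.6641·q_1 − 3.8600·q_2 = (1.7947, -1.6422, -1.1261, 0.3812).
‖u_3‖ = 2.7077, so q_3 = (0.6628, -0.6065, -0.4159, 0.1408).
Qᵀb = (-1.6641, -3.1691, -2.0448).
Back-substitute: x_3 = -2.0448/2.7077 = -0.7552.
x_2 = (-3.1691 − 3.8600·(-0.7552))/5.1216 = -0.0496.
x_1 = (-1.6641 + 1.9415·(-0.0496) + 1.6641·(-0.7552))/7.2111 = -0.4184.

x = (-0.4184, -0.0496, -0.7552)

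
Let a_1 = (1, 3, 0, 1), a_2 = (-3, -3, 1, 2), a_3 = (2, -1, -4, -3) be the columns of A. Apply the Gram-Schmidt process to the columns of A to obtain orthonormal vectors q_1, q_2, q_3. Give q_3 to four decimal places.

q_3 = (-0.0467, -0.0800, -0.9535, 0.2867)

a_1 = (1, 3, 0, 1); ‖a_1‖ = 3.3166, so q_1 = (0.3015, 0.9045, 0.0000, 0.3015).
q_1·a_2 = 0.3015·(-3) + 0.9045·(-3) + 0.0000·1 + 0.3015·2 = -3.0151.
u_2 = a_2 + 3.0151·q_1 = (-2.0909, -0.2727, 1.0000, 2.9091).
‖u_2‖ = 3.7295, so q_2 = (-0.5606, -0.0731, 0.2681, 0.7800).
q_1·a_3 = 0.3015·2 + 0.9045·(-1) + 0.0000·(-4) + 0.3015·(-3) = -1.2060; q_2·a_3 = (-0.5606)·2 + (-0.0731)·(-1) + 0.2681·(-4) + 0.7800·(-3) = -4.4608.
u_3 = a_3 + 1.2060·q_1 + 4.4608·q_2 = (-0.1373, -0.2353, -2.8039, 0.8431).
‖u_3‖ = 2.9406, so q_3 = (-0.0467, -0.0800, -0.9535, 0.2867).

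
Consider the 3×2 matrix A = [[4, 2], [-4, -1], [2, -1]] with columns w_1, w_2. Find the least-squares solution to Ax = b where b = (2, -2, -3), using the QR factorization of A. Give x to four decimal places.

w_1 = (4, -4, 2); ‖w_1‖ = 6.0000, so e_1 = (0.6667, -0.6667, 0.3333).
e_1·w_2 = 0.6667·2 + (-0.6667)·(-1) + 0.3333·(-1) = 1.6667.
u_2 = w_2 − 1.6667·e_1 = (0.8889, 0.1111, -1.5556).
‖u_2‖ = 1.7951, so e_2 = (0.4952, 0.0619, -0.8666).
Qᵀb = (1.6667, 3.4663).
Back-substitute: x_2 = 3.4663/1.7951 = 1.9310.
x_1 = (1.6667 − 1.6667·1.9310)/6.0000 = -0.2586.

x = (-0.2586, 1.9310)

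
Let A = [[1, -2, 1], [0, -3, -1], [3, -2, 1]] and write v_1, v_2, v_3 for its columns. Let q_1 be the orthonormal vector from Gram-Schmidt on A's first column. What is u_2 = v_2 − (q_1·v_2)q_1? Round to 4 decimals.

v_1 = (1, 0, 3); ‖v_1‖ = 3.1623, so q_1 = (0.3162, 0.0000, 0.9487).
q_1·v_2 = 0.3162·(-2) + 0.0000·(-3) + 0.9487·(-2) = -2.5298.
u_2 = v_2 + 2.5298·q_1 = (-1.2000, -3.0000, 0.4000).

u_2 = (-1.2000, -3.0000, 0.4000)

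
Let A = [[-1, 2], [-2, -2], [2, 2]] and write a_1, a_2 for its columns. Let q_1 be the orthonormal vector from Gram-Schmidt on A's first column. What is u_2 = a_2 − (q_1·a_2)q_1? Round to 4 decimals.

a_1 = (-1, -2, 2); ‖a_1‖ = 3.0000, so q_1 = (-0.3333, -0.6667, 0.6667).
q_1·a_2 = (-0.3333)·2 + (-0.6667)·(-2) + 0.6667·2 = 2.0000.
u_2 = a_2 − 2.0000·q_1 = (2.6667, -0.6667, 0.6667).

u_2 = (2.6667, -0.6667, 0.6667)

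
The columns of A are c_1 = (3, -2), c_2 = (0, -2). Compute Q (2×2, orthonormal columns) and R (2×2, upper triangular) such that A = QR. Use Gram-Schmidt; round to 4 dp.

q_1 = c_1/‖c_1‖ = (3, -2)/3.6056 = (0.8321, -0.5547).
r_{12} = q_1·c_2 = 1.1094.
u_2 = c_2 − 1.1094·q_1 = (-0.9231, -1.3846).
‖u_2‖ = 1.6641, so q_2 = (-0.5547, -0.8321).

Q = [[0.8321, -0.5547], [-0.5547, -0.8321]], R = [[3.6056, 1.1094], [0.0000, 1.6641]]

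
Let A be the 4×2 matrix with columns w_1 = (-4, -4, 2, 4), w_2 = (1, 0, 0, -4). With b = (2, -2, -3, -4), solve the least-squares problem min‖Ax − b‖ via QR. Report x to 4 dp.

x = (-0.0289, 1.0248)

w_1 = (-4, -4, 2, 4); ‖w_1‖ = 7.2111, so e_1 = (-0.5547, -0.5547, 0.2774, 0.5547).
e_1·w_2 = (-0.5547)·1 + (-0.5547)·0 + 0.2774·0 + 0.5547·(-4) = -2.7735.
u_2 = w_2 + 2.7735·e_1 = (-0.5385, -1.5385, 0.7692, -2.4615).
‖u_2‖ = 3.0509, so e_2 = (-0.1765, -0.5043, 0.2521, -0.8068).
Qᵀb = (-3.0509, 3.1265).
Back-substitute: x_2 = 3.1265/3.0509 = 1.0248.
x_1 = (-3.0509 + 2.7735·1.0248)/7.2111 = -0.0289.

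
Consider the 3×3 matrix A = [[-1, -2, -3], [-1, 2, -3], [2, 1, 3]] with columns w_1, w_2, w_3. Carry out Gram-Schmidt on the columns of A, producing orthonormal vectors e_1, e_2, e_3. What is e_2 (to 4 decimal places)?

e_2 = (-0.5774, 0.8083, 0.1155)

w_1 = (-1, -1, 2); ‖w_1‖ = 2.4495, so e_1 = (-0.4082, -0.4082, 0.8165).
e_1·w_2 = (-0.4082)·(-2) + (-0.4082)·2 + 0.8165·1 = 0.8165.
u_2 = w_2 − 0.8165·e_1 = (-1.6667, 2.3333, 0.3333).
‖u_2‖ = 2.8868, so e_2 = (-0.5774, 0.8083, 0.1155).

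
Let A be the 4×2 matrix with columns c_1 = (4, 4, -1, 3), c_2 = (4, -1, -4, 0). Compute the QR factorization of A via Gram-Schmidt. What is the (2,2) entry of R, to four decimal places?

r_{22} = 5.1870

c_1 = (4, 4, -1, 3); ‖c_1‖ = 6.4807, so q_1 = (0.6172, 0.6172, -0.1543, 0.4629).
q_1·c_2 = 0.6172·4 + 0.6172·(-1) + (-0.1543)·(-4) + 0.4629·0 = 2.4689.
u_2 = c_2 − 2.4689·q_1 = (2.4762, -2.5238, -3.6190, -1.1429).
r_{22} = ‖u_2‖ = 5.1870.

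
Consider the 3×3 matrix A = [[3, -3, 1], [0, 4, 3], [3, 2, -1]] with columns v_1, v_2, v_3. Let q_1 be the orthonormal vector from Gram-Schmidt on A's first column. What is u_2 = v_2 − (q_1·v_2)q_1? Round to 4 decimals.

u_2 = (-2.5000, 4.0000, 2.5000)

q_1 = v_1/‖v_1‖ = (3, 0, 3)/4.2426 = (0.7071, 0.0000, 0.7071).
r_{12} = q_1·v_2 = -0.7071.
u_2 = v_2 + 0.7071·q_1 = (-2.5000, 4.0000, 2.5000).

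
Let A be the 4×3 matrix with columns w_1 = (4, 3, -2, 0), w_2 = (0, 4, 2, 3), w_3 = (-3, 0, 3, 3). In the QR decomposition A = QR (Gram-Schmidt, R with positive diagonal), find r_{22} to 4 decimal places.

e_1 = w_1/‖w_1‖ = (4, 3, -2, 0)/5.3852 = (0.7428, 0.5571, -0.3714, 0.0000).
r_{12} = e_1·w_2 = 1.4856.
u_2 = w_2 − 1.4856·e_1 = (-1.1034, 3.1724, 2.5517, 3.0000).
r_{22} = ‖u_2‖ = 5.1762.

r_{22} = 5.1762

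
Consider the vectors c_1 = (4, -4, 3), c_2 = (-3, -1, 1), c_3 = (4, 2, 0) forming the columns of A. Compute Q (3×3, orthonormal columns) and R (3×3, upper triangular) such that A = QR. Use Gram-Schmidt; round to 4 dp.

q_1 = c_1/‖c_1‖ = (4, -4, 3)/6.4031 = (0.6247, -0.6247, 0.4685).
r_{12} = q_1·c_2 = -0.7809.
u_2 = c_2 + 0.7809·q_1 = (-2.5122, -1.4878, 1.3659).
‖u_2‖ = 3.2234, so q_2 = (-0.7794, -0.4616, 0.4237).
r_{13} = q_1·c_3 = 1.2494; r_{23} = q_2·c_3 = -4.0406.
u_3 = c_3 − 1.2494·q_1 + 4.0406·q_2 = (0.0704, 0.9155, 1.1268).
‖u_3‖ = 1.4535, so q_3 = (0.0485, 0.6299, 0.7752).

Q = [[0.6247, -0.7794, 0.0485], [-0.6247, -0.4616, 0.6299], [0.4685, 0.4237, 0.7752]], R = [[6.4031, -0.7809, 1.2494], [0.0000, 3.2234, -4.0406], [0.0000, 0.0000, 1.4535]]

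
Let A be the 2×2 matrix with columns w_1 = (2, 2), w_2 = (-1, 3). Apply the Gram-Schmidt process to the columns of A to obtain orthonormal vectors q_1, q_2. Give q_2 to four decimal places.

w_1 = (2, 2); ‖w_1‖ = 2.8284, so q_1 = (0.7071, 0.7071).
q_1·w_2 = 0.7071·(-1) + 0.7071·3 = 1.4142.
u_2 = w_2 − 1.4142·q_1 = (-2.0000, 2.0000).
‖u_2‖ = 2.8284, so q_2 = (-0.7071, 0.7071).

q_2 = (-0.7071, 0.7071)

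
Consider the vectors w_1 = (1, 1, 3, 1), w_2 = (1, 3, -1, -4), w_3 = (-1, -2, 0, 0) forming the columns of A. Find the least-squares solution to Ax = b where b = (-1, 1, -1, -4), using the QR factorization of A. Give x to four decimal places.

x = (-0.0324, 1.0097, 1.1942)

w_1 = (1, 1, 3, 1); ‖w_1‖ = 3.4641, so q_1 = (0.2887, 0.2887, 0.8660, 0.2887).
q_1·w_2 = 0.2887·1 + 0.2887·3 + 0.8660·(-1) + 0.2887·(-4) = -0.8660.
u_2 = w_2 + 0.8660·q_1 = (1.2500, 3.2500, -0.2500, -3.7500).
‖u_2‖ = 5.1235, so q_2 = (0.2440, 0.6343, -0.0488, -0.7319).
q_1·w_3 = 0.2887·(-1) + 0.2887·(-2) + 0.8660·0 + 0.2887·0 = -0.8660; q_2·w_3 = 0.2440·(-1) + 0.6343·(-2) + (-0.0488)·0 + (-0.7319)·0 = -1.5126.
u_3 = w_3 + 0.8660·q_1 + 1.5126·q_2 = (-0.3810, -0.7905, 0.6762, -0.8571).
‖u_3‖ = 1.4007, so q_3 = (-0.2720, -0.5644, 0.4828, -0.6119).
Qᵀb = (-2.0207, 3.3669, 1.6727).
Back-substitute: x_3 = 1.6727/1.4007 = 1.1942.
x_2 = (3.3669 + 1.5126·1.1942)/5.1235 = 1.0097.
x_1 = (-2.0207 + 0.8660·1.0097 + 0.8660·1.1942)/3.4641 = -0.0324.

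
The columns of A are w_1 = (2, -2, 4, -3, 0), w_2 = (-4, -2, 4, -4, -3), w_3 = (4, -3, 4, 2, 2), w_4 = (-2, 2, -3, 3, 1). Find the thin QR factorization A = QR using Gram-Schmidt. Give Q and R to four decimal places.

w_1 = (2, -2, 4, -3, 0); ‖w_1‖ = 5.7446, so q_1 = (0.3482, -0.3482, 0.6963, -0.5222, 0.0000).
q_1·w_2 = 0.3482·(-4) + (-0.3482)·(-2) + 0.6963·4 + (-0.5222)·(-4) + 0.0000·(-3) = 4.1779.
u_2 = w_2 − 4.1779·q_1 = (-5.4545, -0.5455, 1.0909, -1.8182, -3.0000).
‖u_2‖ = 6.5989, so q_2 = (-0.8266, -0.0827, 0.1653, -0.2755, -0.4546).
q_1·w_3 = 0.3482·4 + (-0.3482)·(-3) + 0.6963·4 + (-0.5222)·2 + 0.0000·2 = 4.1779; q_2·w_3 = (-0.8266)·4 + (-0.0827)·(-3) + 0.1653·4 + (-0.2755)·2 + (-0.4546)·2 = -3.8574.
u_3 = w_3 − 4.1779·q_1 + 3.8574·q_2 = (-0.6430, -1.8643, 1.7286, 3.1190, 0.2463).
‖u_3‖ = 4.0824, so q_3 = (-0.1575, -0.4567, 0.4234, 0.7640, 0.0603).
q_1·w_4 = 0.3482·(-2) + (-0.3482)·2 + 0.6963·(-3) + (-0.5222)·3 + 0.0000·1 = -5.0483; q_2·w_4 = (-0.8266)·(-2) + (-0.0827)·2 + 0.1653·(-3) + (-0.2755)·3 + (-0.4546)·1 = -0.2893; q_3·w_4 = (-0.1575)·(-2) + (-0.4567)·2 + 0.4234·(-3) + 0.7640·3 + 0.0603·1 = 0.4838.
u_4 = w_4 + 5.0483·q_1 + 0.2893·q_2 − 0.4838·q_3 = (-0.4054, 0.4394, 0.3581, -0.0857, 0.8393).
‖u_4‖ = 1.0943, so q_4 = (-0.3704, 0.4016, 0.3273, -0.0783, 0.7670).

Q = [[0.3482, -0.8266, -0.1575, -0.3704], [-0.3482, -0.0827, -0.4567, 0.4016], [0.6963, 0.1653, 0.4234, 0.3273], [-0.5222, -0.2755, 0.7640, -0.0783], [0.0000, -0.4546, 0.0603, 0.7670]], R = [[5.7446, 4.1779, 4.1779, -5.0483], [0.0000, 6.5989, -3.8574, -0.2893], [0.0000, 0.0000, 4.0824, 0.4838], [0.0000, 0.0000, 0.0000, 1.0943]]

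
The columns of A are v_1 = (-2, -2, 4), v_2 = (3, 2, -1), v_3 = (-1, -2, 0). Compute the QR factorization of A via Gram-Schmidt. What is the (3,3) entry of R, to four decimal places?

r_{33} = 1.1832

v_1 = (-2, -2, 4); ‖v_1‖ = 4.8990, so q_1 = (-0.4082, -0.4082, 0.8165).
q_1·v_2 = (-0.4082)·3 + (-0.4082)·2 + 0.8165·(-1) = -2.8577.
u_2 = v_2 + 2.8577·q_1 = (1.8333, 0.8333, 1.3333).
‖u_2‖ = 2.4152, so q_2 = (0.7591, 0.3450, 0.5521).
q_1·v_3 = (-0.4082)·(-1) + (-0.4082)·(-2) + 0.8165·0 = 1.2247; q_2·v_3 = 0.7591·(-1) + 0.3450·(-2) + 0.5521·0 = -1.4491.
u_3 = v_3 − 1.2247·q_1 + 1.4491·q_2 = (0.6000, -1.0000, -0.2000).
r_{33} = ‖u_3‖ = 1.1832.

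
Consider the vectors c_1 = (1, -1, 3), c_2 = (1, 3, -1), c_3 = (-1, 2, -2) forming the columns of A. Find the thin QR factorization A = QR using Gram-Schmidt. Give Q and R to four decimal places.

Q = [[0.3015, 0.4924, -0.8165], [-0.3015, 0.8616, 0.4082], [0.9045, 0.1231, 0.4082]], R = [[3.3166, -1.5076, -2.7136], [0.0000, 2.9542, 0.9847], [0.0000, 0.0000, 0.8165]]

c_1 = (1, -1, 3); ‖c_1‖ = 3.3166, so e_1 = (0.3015, -0.3015, 0.9045).
e_1·c_2 = 0.3015·1 + (-0.3015)·3 + 0.9045·(-1) = -1.5076.
u_2 = c_2 + 1.5076·e_1 = (1.4545, 2.5455, 0.3636).
‖u_2‖ = 2.9542, so e_2 = (0.4924, 0.8616, 0.1231).
e_1·c_3 = 0.3015·(-1) + (-0.3015)·2 + 0.9045·(-2) = -2.7136; e_2·c_3 = 0.4924·(-1) + 0.8616·2 + 0.1231·(-2) = 0.9847.
u_3 = c_3 + 2.7136·e_1 − 0.9847·e_2 = (-0.6667, 0.3333, 0.3333).
‖u_3‖ = 0.8165, so e_3 = (-0.8165, 0.4082, 0.4082).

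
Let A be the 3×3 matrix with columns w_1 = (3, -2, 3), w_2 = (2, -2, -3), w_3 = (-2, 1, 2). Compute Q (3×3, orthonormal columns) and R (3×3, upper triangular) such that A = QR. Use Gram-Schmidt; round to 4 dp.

Q = [[0.6396, 0.4526, -0.6213], [-0.4264, -0.4636, -0.7767], [0.6396, -0.7617, 0.1036]], R = [[4.6904, 0.2132, -0.4264], [0.0000, 4.1176, -2.8922], [0.0000, 0.0000, 0.6731]]

w_1 = (3, -2, 3); ‖w_1‖ = 4.6904, so q_1 = (0.6396, -0.4264, 0.6396).
q_1·w_2 = 0.6396·2 + (-0.4264)·(-2) + 0.6396·(-3) = 0.2132.
u_2 = w_2 − 0.2132·q_1 = (1.8636, -1.9091, -3.1364).
‖u_2‖ = 4.1176, so q_2 = (0.4526, -0.4636, -0.7617).
q_1·w_3 = 0.6396·(-2) + (-0.4264)·1 + 0.6396·2 = -0.4264; q_2·w_3 = 0.4526·(-2) + (-0.4636)·1 + (-0.7617)·2 = -2.8922.
u_3 = w_3 + 0.4264·q_1 + 2.8922·q_2 = (-0.4182, -0.5228, 0.0697).
‖u_3‖ = 0.6731, so q_3 = (-0.6213, -0.7767, 0.1036).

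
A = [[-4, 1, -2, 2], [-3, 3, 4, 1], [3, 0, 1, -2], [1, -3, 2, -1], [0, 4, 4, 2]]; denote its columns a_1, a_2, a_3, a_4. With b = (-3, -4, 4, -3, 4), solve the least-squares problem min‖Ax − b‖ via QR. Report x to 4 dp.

a_1 = (-4, -3, 3, 1, 0); ‖a_1‖ = 5.9161, so e_1 = (-0.6761, -0.5071, 0.5071, 0.1690, 0.0000).
e_1·a_2 = (-0.6761)·1 + (-0.5071)·3 + 0.5071·0 + 0.1690·(-3) + 0.0000·4 = -2.7045.
u_2 = a_2 + 2.7045·e_1 = (-0.8286, 1.6286, 1.3714, -2.5429, 4.0000).
‖u_2‖ = 5.2617, so e_2 = (-0.1575, 0.3095, 0.2606, -0.4833, 0.7602).
e_1·a_3 = (-0.6761)·(-2) + (-0.5071)·4 + 0.5071·1 + 0.1690·2 + 0.0000·4 = 0.1690; e_2·a_3 = (-0.1575)·(-2) + 0.3095·4 + 0.2606·1 + (-0.4833)·2 + 0.7602·4 = 3.8879.
u_3 = a_3 − 0.1690·e_1 − 3.8879·e_2 = (-1.2735, 2.8824, -0.0991, 3.8504, 1.0444).
‖u_3‖ = 5.0848, so e_3 = (-0.2504, 0.5669, -0.0195, 0.7572, 0.2054).
e_1·a_4 = (-0.6761)·2 + (-0.5071)·1 + 0.5071·(-2) + 0.1690·(-1) + 0.0000·2 = -3.0426; e_2·a_4 = (-0.1575)·2 + 0.3095·1 + 0.2606·(-2) + (-0.4833)·(-1) + 0.7602·2 = 1.4770; e_3·a_4 = (-0.2504)·2 + 0.5669·1 + (-0.0195)·(-2) + 0.7572·(-1) + 0.2054·2 = -0.2415.
u_4 = a_4 + 3.0426·e_1 − 1.4770·e_2 + 0.2415·e_3 = (0.1150, -0.8631, -0.8468, 0.4110, 0.9268).
‖u_4‖ = 1.5821, so e_4 = (0.0727, -0.5455, -0.5352, 0.2597, 0.5858).
Qᵀb = (5.5780, 4.7676, -3.0441, 1.3871).
Back-substitute: x_4 = 1.3871/1.5821 = 0.8768.
x_3 = (-3.0441 + 0.2415·0.8768)/5.0848 = -0.5570.
x_2 = (4.7676 − 3.8879·(-0.5570) − 1.4770·0.8768)/5.2617 = 1.0716.
x_1 = (5.5780 + 2.7045·1.0716 − 0.1690·(-0.5570) + 3.0426·0.8768)/5.9161 = 1.8995.

x = (1.8995, 1.0716, -0.5570, 0.8768)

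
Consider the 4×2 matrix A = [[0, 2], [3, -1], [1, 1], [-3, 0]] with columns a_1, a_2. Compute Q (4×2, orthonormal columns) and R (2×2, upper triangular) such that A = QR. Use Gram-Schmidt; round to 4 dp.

Q = [[0.0000, 0.8312], [0.6882, -0.2844], [0.2294, 0.4594], [-0.6882, -0.1312]], R = [[4.3589, -0.4588], [0.0000, 2.4061]]

a_1 = (0, 3, 1, -3); ‖a_1‖ = 4.3589, so q_1 = (0.0000, 0.6882, 0.2294, -0.6882).
q_1·a_2 = 0.0000·2 + 0.6882·(-1) + 0.2294·1 + (-0.6882)·0 = -0.4588.
u_2 = a_2 + 0.4588·q_1 = (2.0000, -0.6842, 1.1053, -0.3158).
‖u_2‖ = 2.4061, so q_2 = (0.8312, -0.2844, 0.4594, -0.1312).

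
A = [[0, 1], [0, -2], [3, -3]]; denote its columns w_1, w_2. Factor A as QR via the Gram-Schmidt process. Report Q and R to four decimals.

q_1 = w_1/‖w_1‖ = (0, 0, 3)/3.0000 = (0.0000, 0.0000, 1.0000).
r_{12} = q_1·w_2 = -3.0000.
u_2 = w_2 + 3.0000·q_1 = (1.0000, -2.0000, 0.0000).
‖u_2‖ = 2.2361, so q_2 = (0.4472, -0.8944, 0.0000).

Q = [[0.0000, 0.4472], [0.0000, -0.8944], [1.0000, 0.0000]], R = [[3.0000, -3.0000], [0.0000, 2.2361]]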